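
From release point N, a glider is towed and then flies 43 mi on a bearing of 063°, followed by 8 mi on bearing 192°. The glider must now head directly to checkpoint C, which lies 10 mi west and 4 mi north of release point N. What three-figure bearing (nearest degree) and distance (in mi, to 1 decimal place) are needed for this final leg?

261°, 47.3 mi

Leg 1 (063°, 43 mi): east 43 sin 63° = 38.31, north 43 cos 63° = 19.52
Leg 2 (192°, 8 mi): east 8 sin 192° = -1.66, north 8 cos 192° = -7.83
Current position: (36.65, 11.70). Target: (-10, 4). Remaining: Δeast = -46.65, Δnorth = -7.70.
Bearing = atan2(-46.65, -7.70) mod 360° = 260.63°; distance = √((-46.65)² + (-7.70)²) = 47.281 mi.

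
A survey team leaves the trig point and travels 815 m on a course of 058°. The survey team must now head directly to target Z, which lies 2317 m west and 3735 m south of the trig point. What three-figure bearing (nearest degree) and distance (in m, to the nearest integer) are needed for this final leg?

216°, 5139 m

Leg 1 (058°, 815 m): east 815 sin 58° = 691.16, north 815 cos 58° = 431.88
Current position: (691.16, 431.88). Target: (-2317, -3735). Remaining: Δeast = -3008.16, Δnorth = -4166.88.
Bearing = atan2(-3008.16, -4166.88) mod 360° = 215.83°; distance = √((-3008.16)² + (-4166.88)²) = 5139.255 m.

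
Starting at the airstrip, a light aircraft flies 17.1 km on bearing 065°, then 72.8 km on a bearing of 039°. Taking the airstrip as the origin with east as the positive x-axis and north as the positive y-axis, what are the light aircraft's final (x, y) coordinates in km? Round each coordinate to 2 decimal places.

Leg 1 (065°, 17.1 km): east 17.1 sin 65° = 15.50, north 17.1 cos 65° = 7.23
Leg 2 (039°, 72.8 km): east 72.8 sin 39° = 45.81, north 72.8 cos 39° = 56.58
Summing: 61.31 km east, 63.80 km north → (61.31, 63.80).

(61.31, 63.80)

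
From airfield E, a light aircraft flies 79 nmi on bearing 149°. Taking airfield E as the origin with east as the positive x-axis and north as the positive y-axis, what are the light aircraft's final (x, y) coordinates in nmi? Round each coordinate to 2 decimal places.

Leg 1 (149°, 79 nmi): east 79 sin 149° = 40.69, north 79 cos 149° = -67.72
Summing: 40.69 nmi east, -67.72 nmi north → (40.69, -67.72).

(40.69, -67.72)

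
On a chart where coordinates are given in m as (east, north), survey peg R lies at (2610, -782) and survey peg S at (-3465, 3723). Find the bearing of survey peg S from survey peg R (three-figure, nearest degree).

Δeast = -3465 − 2610 = -6075.00; Δnorth = 3723 − -782 = 4505.00.
Bearing = atan2(Δeast, Δnorth) mod 360° = 306.56° ≈ 307°.

307°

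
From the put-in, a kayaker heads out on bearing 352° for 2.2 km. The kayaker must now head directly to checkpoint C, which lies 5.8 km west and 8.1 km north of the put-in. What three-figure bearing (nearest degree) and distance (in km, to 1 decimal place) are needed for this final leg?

Leg 1 (352°, 2.2 km): east 2.2 sin 352° = -0.31, north 2.2 cos 352° = 2.18
Current position: (-0.31, 2.18). Target: (-5.8, 8.1). Remaining: Δeast = -5.49, Δnorth = 5.92.
Bearing = atan2(-5.49, 5.92) mod 360° = 317.15°; distance = √((-5.49)² + (5.92)²) = 8.077 km.

317°, 8.1 km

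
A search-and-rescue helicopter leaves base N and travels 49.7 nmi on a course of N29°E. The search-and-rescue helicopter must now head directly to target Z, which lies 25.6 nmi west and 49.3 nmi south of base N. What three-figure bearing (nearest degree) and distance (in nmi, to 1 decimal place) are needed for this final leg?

208°, 105.2 nmi

Leg 1 (N29°E, 49.7 nmi): east 49.7 sin 29° = 24.10, north 49.7 cos 29° = 43.47
Current position: (24.10, 43.47). Target: (-25.6, -49.3). Remaining: Δeast = -49.70, Δnorth = -92.77.
Bearing = atan2(-49.70, -92.77) mod 360° = 208.18°; distance = √((-49.70)² + (-92.77)²) = 105.241 nmi.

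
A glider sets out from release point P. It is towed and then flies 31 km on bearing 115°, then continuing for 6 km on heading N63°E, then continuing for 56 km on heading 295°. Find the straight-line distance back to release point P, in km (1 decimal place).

21.8 km

Leg 1 (115°, 31 km): east 31 sin 115° = 28.10, north 31 cos 115° = -13.10
Leg 2 (N63°E, 6 km): east 6 sin 63° = 5.35, north 6 cos 63° = 2.72
Leg 3 (295°, 56 km): east 56 sin 295° = -50.75, north 56 cos 295° = 23.67
Net: -17.31 east, 13.29 north. Distance = √((-17.31)² + (13.29)²) = 21.824 km.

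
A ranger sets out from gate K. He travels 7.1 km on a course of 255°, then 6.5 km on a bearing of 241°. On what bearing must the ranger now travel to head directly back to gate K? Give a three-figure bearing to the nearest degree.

068°

Leg 1 (255°, 7.1 km): east 7.1 sin 255° = -6.86, north 7.1 cos 255° = -1.84
Leg 2 (241°, 6.5 km): east 6.5 sin 241° = -5.69, north 6.5 cos 241° = -3.15
Net displacement: -12.54 east, -4.99 north. Direction back to start is (12.54, 4.99): bearing = atan2(12.54, 4.99) mod 360° = 68.31° ≈ 068°.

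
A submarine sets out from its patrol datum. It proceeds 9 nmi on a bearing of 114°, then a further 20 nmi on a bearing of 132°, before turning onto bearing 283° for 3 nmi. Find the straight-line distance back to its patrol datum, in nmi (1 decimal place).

Leg 1 (114°, 9 nmi): east 9 sin 114° = 8.22, north 9 cos 114° = -3.66
Leg 2 (132°, 20 nmi): east 20 sin 132° = 14.86, north 20 cos 132° = -13.38
Leg 3 (283°, 3 nmi): east 3 sin 283° = -2.92, north 3 cos 283° = 0.67
Net: 20.16 east, -16.37 north. Distance = √((20.16)² + (-16.37)²) = 25.970 nmi.

26.0 nmi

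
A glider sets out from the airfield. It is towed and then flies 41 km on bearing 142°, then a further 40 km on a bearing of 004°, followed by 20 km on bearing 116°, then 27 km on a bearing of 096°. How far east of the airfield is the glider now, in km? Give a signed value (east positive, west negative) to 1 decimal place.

Leg 1 (142°, 41 km): east 41 sin 142° = 25.24, north 41 cos 142° = -32.31
Leg 2 (004°, 40 km): east 40 sin 4° = 2.79, north 40 cos 4° = 39.90
Leg 3 (116°, 20 km): east 20 sin 116° = 17.98, north 20 cos 116° = -8.77
Leg 4 (096°, 27 km): east 27 sin 96° = 26.85, north 27 cos 96° = -2.82
Net east component: 72.86 km.

72.9 km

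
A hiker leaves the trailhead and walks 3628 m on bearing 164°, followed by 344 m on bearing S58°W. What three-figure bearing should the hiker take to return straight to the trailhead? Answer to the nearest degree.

349°

Leg 1 (164°, 3628 m): east 3628 sin 164° = 1000.01, north 3628 cos 164° = -3487.46
Leg 2 (S58°W, 344 m): east 344 sin 238° = -291.73, north 344 cos 238° = -182.29
Net displacement: 708.28 east, -3669.75 north. Direction back to start is (-708.28, 3669.75): bearing = atan2(-708.28, 3669.75) mod 360° = 349.08° ≈ 349°.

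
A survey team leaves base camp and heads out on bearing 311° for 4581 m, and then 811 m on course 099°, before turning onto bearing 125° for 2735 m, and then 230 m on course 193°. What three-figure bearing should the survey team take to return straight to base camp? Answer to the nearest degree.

157°

Leg 1 (311°, 4581 m): east 4581 sin 311° = -3457.32, north 4581 cos 311° = 3005.41
Leg 2 (099°, 811 m): east 811 sin 99° = 801.02, north 811 cos 99° = -126.87
Leg 3 (125°, 2735 m): east 2735 sin 125° = 2240.38, north 2735 cos 125° = -1568.73
Leg 4 (193°, 230 m): east 230 sin 193° = -51.74, north 230 cos 193° = -224.11
Net displacement: -467.67 east, 1085.70 north. Direction back to start is (467.67, -1085.70): bearing = atan2(467.67, -1085.70) mod 360° = 156.70° ≈ 157°.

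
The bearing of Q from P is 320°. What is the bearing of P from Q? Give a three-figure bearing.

140°

Back-bearing = 320° − 180° = 140°.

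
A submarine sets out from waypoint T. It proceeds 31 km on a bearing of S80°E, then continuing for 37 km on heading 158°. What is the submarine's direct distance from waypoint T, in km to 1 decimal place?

Leg 1 (S80°E, 31 km): east 31 sin 100° = 30.53, north 31 cos 100° = -5.38
Leg 2 (158°, 37 km): east 37 sin 158° = 13.86, north 37 cos 158° = -34.31
Net: 44.39 east, -39.69 north. Distance = √((44.39)² + (-39.69)²) = 59.545 km.

59.5 km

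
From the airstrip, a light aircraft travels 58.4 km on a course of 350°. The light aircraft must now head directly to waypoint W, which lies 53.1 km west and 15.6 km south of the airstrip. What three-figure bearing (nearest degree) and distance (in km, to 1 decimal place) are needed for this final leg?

210°, 84.8 km

Leg 1 (350°, 58.4 km): east 58.4 sin 350° = -10.14, north 58.4 cos 350° = 57.51
Current position: (-10.14, 57.51). Target: (-53.1, -15.6). Remaining: Δeast = -42.96, Δnorth = -73.11.
Bearing = atan2(-42.96, -73.11) mod 360° = 210.44°; distance = √((-42.96)² + (-73.11)²) = 84.799 km.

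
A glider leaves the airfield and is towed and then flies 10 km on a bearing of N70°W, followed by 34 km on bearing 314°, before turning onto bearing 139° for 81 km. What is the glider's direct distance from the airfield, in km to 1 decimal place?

Leg 1 (N70°W, 10 km): east 10 sin 290° = -9.40, north 10 cos 290° = 3.42
Leg 2 (314°, 34 km): east 34 sin 314° = -24.46, north 34 cos 314° = 23.62
Leg 3 (139°, 81 km): east 81 sin 139° = 53.14, north 81 cos 139° = -61.13
Net: 19.29 east, -34.09 north. Distance = √((19.29)² + (-34.09)²) = 39.170 km.

39.2 km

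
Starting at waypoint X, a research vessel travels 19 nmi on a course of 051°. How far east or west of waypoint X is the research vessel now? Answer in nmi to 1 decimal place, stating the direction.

Leg 1 (051°, 19 nmi): east 19 sin 51° = 14.77, north 19 cos 51° = 11.96
Net east component: 14.77 nmi.

14.8 nmi east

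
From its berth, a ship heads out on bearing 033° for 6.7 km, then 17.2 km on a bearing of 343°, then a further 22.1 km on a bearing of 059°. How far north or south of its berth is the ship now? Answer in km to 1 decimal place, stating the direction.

Leg 1 (033°, 6.7 km): east 6.7 sin 33° = 3.65, north 6.7 cos 33° = 5.62
Leg 2 (343°, 17.2 km): east 17.2 sin 343° = -5.03, north 17.2 cos 343° = 16.45
Leg 3 (059°, 22.1 km): east 22.1 sin 59° = 18.94, north 22.1 cos 59° = 11.38
Net north component: 33.45 km.

33.4 km north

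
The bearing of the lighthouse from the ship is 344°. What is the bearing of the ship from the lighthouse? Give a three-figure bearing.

164°

Back-bearing = 344° − 180° = 164°.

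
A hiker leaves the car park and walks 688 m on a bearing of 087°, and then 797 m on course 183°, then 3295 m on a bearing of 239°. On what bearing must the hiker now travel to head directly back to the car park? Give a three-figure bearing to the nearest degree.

042°

Leg 1 (087°, 688 m): east 688 sin 87° = 687.06, north 688 cos 87° = 36.01
Leg 2 (183°, 797 m): east 797 sin 183° = -41.71, north 797 cos 183° = -795.91
Leg 3 (239°, 3295 m): east 3295 sin 239° = -2824.37, north 3295 cos 239° = -1697.05
Net displacement: -2179.02 east, -2456.95 north. Direction back to start is (2179.02, 2456.95): bearing = atan2(2179.02, 2456.95) mod 360° = 41.57° ≈ 042°.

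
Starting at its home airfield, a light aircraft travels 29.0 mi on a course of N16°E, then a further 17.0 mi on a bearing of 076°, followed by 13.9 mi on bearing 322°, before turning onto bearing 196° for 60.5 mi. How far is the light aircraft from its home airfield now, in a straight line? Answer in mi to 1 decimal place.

Leg 1 (N16°E, 29.0 mi): east 29.0 sin 16° = 7.99, north 29.0 cos 16° = 27.88
Leg 2 (076°, 17.0 mi): east 17.0 sin 76° = 16.50, north 17.0 cos 76° = 4.11
Leg 3 (322°, 13.9 mi): east 13.9 sin 322° = -8.56, north 13.9 cos 322° = 10.95
Leg 4 (196°, 60.5 mi): east 60.5 sin 196° = -16.68, north 60.5 cos 196° = -58.16
Net: -0.75 east, -15.21 north. Distance = √((-0.75)² + (-15.21)²) = 15.232 mi.

15.2 mi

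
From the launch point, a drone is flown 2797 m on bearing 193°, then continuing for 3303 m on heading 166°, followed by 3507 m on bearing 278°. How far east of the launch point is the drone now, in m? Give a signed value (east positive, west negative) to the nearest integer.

Leg 1 (193°, 2797 m): east 2797 sin 193° = -629.19, north 2797 cos 193° = -2725.31
Leg 2 (166°, 3303 m): east 3303 sin 166° = 799.07, north 3303 cos 166° = -3204.89
Leg 3 (278°, 3507 m): east 3507 sin 278° = -3472.87, north 3507 cos 278° = 488.08
Net east component: -3302.99 m.

-3303 m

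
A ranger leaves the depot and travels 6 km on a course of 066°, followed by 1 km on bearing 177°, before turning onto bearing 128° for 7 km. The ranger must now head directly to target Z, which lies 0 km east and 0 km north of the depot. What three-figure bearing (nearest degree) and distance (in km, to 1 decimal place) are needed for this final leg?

285°, 11.4 km

Leg 1 (066°, 6 km): east 6 sin 66° = 5.48, north 6 cos 66° = 2.44
Leg 2 (177°, 1 km): east 1 sin 177° = 0.05, north 1 cos 177° = -1.00
Leg 3 (128°, 7 km): east 7 sin 128° = 5.52, north 7 cos 128° = -4.31
Current position: (11.05, -2.87). Target: (0, 0). Remaining: Δeast = -11.05, Δnorth = 2.87.
Bearing = atan2(-11.05, 2.87) mod 360° = 284.55°; distance = √((-11.05)² + (2.87)²) = 11.416 km.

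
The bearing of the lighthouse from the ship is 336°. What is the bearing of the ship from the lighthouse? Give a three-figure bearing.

Back-bearing = 336° − 180° = 156°.

156°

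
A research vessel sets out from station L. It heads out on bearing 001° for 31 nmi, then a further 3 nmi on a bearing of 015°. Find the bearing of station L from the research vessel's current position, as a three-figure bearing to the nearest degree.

182°

Leg 1 (001°, 31 nmi): east 31 sin 1° = 0.54, north 31 cos 1° = 31.00
Leg 2 (015°, 3 nmi): east 3 sin 15° = 0.78, north 3 cos 15° = 2.90
Net displacement: 1.32 east, 33.89 north. Direction back to start is (-1.32, -33.89): bearing = atan2(-1.32, -33.89) mod 360° = 182.23° ≈ 182°.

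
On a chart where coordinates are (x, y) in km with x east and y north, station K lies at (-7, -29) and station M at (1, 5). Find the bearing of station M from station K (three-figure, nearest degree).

Δeast = 1 − -7 = 8.00; Δnorth = 5 − -29 = 34.00.
Bearing = atan2(Δeast, Δnorth) mod 360° = 13.24° ≈ 013°.

013°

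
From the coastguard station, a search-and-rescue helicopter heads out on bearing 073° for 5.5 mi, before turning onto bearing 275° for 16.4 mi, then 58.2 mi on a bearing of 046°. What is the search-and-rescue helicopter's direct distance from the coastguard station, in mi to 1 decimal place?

53.3 mi

Leg 1 (073°, 5.5 mi): east 5.5 sin 73° = 5.26, north 5.5 cos 73° = 1.61
Leg 2 (275°, 16.4 mi): east 16.4 sin 275° = -16.34, north 16.4 cos 275° = 1.43
Leg 3 (046°, 58.2 mi): east 58.2 sin 46° = 41.87, north 58.2 cos 46° = 40.43
Net: 30.79 east, 43.47 north. Distance = √((30.79)² + (43.47)²) = 53.266 mi.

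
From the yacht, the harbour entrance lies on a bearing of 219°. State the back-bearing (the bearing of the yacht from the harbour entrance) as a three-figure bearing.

039°

Back-bearing = 219° − 180° = 039°.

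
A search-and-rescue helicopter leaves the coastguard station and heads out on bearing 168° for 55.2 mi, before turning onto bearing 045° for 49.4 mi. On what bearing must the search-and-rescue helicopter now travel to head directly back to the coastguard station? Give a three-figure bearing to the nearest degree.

292°

Leg 1 (168°, 55.2 mi): east 55.2 sin 168° = 11.48, north 55.2 cos 168° = -53.99
Leg 2 (045°, 49.4 mi): east 49.4 sin 45° = 34.93, north 49.4 cos 45° = 34.93
Net displacement: 46.41 east, -19.06 north. Direction back to start is (-46.41, 19.06): bearing = atan2(-46.41, 19.06) mod 360° = 292.33° ≈ 292°.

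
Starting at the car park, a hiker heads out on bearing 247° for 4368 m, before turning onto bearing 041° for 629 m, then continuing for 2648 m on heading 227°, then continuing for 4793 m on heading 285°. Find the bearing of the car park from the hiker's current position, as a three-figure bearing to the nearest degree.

Leg 1 (247°, 4368 m): east 4368 sin 247° = -4020.77, north 4368 cos 247° = -1706.71
Leg 2 (041°, 629 m): east 629 sin 41° = 412.66, north 629 cos 41° = 474.71
Leg 3 (227°, 2648 m): east 2648 sin 227° = -1936.62, north 2648 cos 227° = -1805.93
Leg 4 (285°, 4793 m): east 4793 sin 285° = -4629.68, north 4793 cos 285° = 1240.52
Net displacement: -10174.41 east, -1797.41 north. Direction back to start is (10174.41, 1797.41): bearing = atan2(10174.41, 1797.41) mod 360° = 79.98° ≈ 080°.

080°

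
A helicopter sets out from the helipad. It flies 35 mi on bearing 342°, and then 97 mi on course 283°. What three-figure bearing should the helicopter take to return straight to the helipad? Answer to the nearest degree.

Leg 1 (342°, 35 mi): east 35 sin 342° = -10.82, north 35 cos 342° = 33.29
Leg 2 (283°, 97 mi): east 97 sin 283° = -94.51, north 97 cos 283° = 21.82
Net displacement: -105.33 east, 55.11 north. Direction back to start is (105.33, -55.11): bearing = atan2(105.33, -55.11) mod 360° = 117.62° ≈ 118°.

118°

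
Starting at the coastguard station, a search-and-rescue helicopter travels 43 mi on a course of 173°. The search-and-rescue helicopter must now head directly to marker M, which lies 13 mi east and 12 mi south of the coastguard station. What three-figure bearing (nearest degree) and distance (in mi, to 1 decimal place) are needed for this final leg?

Leg 1 (173°, 43 mi): east 43 sin 173° = 5.24, north 43 cos 173° = -42.68
Current position: (5.24, -42.68). Target: (13, -12). Remaining: Δeast = 7.76, Δnorth = 30.68.
Bearing = atan2(7.76, 30.68) mod 360° = 14.19°; distance = √((7.76)² + (30.68)²) = 31.646 mi.

014°, 31.6 mi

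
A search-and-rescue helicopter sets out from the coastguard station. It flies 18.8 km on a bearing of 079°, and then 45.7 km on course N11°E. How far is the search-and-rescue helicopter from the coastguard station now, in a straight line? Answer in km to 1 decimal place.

Leg 1 (079°, 18.8 km): east 18.8 sin 79° = 18.45, north 18.8 cos 79° = 3.59
Leg 2 (N11°E, 45.7 km): east 45.7 sin 11° = 8.72, north 45.7 cos 11° = 44.86
Net: 27.17 east, 48.45 north. Distance = √((27.17)² + (48.45)²) = 55.548 km.

55.5 km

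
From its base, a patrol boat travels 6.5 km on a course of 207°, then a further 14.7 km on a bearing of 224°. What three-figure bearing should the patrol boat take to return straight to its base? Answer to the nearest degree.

039°

Leg 1 (207°, 6.5 km): east 6.5 sin 207° = -2.95, north 6.5 cos 207° = -5.79
Leg 2 (224°, 14.7 km): east 14.7 sin 224° = -10.21, north 14.7 cos 224° = -10.57
Net displacement: -13.16 east, -16.37 north. Direction back to start is (13.16, 16.37): bearing = atan2(13.16, 16.37) mod 360° = 38.81° ≈ 039°.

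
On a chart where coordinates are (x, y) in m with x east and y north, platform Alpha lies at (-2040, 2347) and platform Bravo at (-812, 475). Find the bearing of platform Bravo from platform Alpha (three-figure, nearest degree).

Δeast = -812 − -2040 = 1228.00; Δnorth = 475 − 2347 = -1872.00.
Bearing = atan2(Δeast, Δnorth) mod 360° = 146.74° ≈ 147°.

147°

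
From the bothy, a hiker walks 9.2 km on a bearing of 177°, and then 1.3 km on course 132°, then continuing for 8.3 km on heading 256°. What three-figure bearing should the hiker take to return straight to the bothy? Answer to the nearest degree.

029°

Leg 1 (177°, 9.2 km): east 9.2 sin 177° = 0.48, north 9.2 cos 177° = -9.19
Leg 2 (132°, 1.3 km): east 1.3 sin 132° = 0.97, north 1.3 cos 132° = -0.87
Leg 3 (256°, 8.3 km): east 8.3 sin 256° = -8.05, north 8.3 cos 256° = -2.01
Net displacement: -6.61 east, -12.07 north. Direction back to start is (6.61, 12.07): bearing = atan2(6.61, 12.07) mod 360° = 28.70° ≈ 029°.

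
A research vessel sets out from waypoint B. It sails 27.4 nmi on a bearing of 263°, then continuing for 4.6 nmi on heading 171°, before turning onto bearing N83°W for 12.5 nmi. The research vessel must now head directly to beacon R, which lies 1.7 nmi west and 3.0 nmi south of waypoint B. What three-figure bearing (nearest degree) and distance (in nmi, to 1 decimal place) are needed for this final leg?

085°, 37.3 nmi

Leg 1 (263°, 27.4 nmi): east 27.4 sin 263° = -27.20, north 27.4 cos 263° = -3.34
Leg 2 (171°, 4.6 nmi): east 4.6 sin 171° = 0.72, north 4.6 cos 171° = -4.54
Leg 3 (N83°W, 12.5 nmi): east 12.5 sin 277° = -12.41, north 12.5 cos 277° = 1.52
Current position: (-38.88, -6.36). Target: (-1.7, -3.0). Remaining: Δeast = 37.18, Δnorth = 3.36.
Bearing = atan2(37.18, 3.36) mod 360° = 84.84°; distance = √((37.18)² + (3.36)²) = 37.334 nmi.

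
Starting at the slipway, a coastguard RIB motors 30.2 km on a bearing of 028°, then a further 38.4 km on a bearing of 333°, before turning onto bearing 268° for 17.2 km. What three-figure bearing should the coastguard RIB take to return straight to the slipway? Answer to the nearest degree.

Leg 1 (028°, 30.2 km): east 30.2 sin 28° = 14.18, north 30.2 cos 28° = 26.67
Leg 2 (333°, 38.4 km): east 38.4 sin 333° = -17.43, north 38.4 cos 333° = 34.21
Leg 3 (268°, 17.2 km): east 17.2 sin 268° = -17.19, north 17.2 cos 268° = -0.60
Net displacement: -20.44 east, 60.28 north. Direction back to start is (20.44, -60.28): bearing = atan2(20.44, -60.28) mod 360° = 161.26° ≈ 161°.

161°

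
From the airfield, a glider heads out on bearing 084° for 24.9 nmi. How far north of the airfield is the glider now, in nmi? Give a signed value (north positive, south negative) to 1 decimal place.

2.6 nmi

Leg 1 (084°, 24.9 nmi): east 24.9 sin 84° = 24.76, north 24.9 cos 84° = 2.60
Net north component: 2.60 nmi.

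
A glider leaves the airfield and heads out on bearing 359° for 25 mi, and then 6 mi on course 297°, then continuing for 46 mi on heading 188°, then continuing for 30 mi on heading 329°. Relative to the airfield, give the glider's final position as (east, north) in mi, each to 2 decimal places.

(-27.64, 7.88)

Leg 1 (359°, 25 mi): east 25 sin 359° = -0.44, north 25 cos 359° = 25.00
Leg 2 (297°, 6 mi): east 6 sin 297° = -5.35, north 6 cos 297° = 2.72
Leg 3 (188°, 46 mi): east 46 sin 188° = -6.40, north 46 cos 188° = -45.55
Leg 4 (329°, 30 mi): east 30 sin 329° = -15.45, north 30 cos 329° = 25.72
Summing: -27.64 mi east, 7.88 mi north → (-27.64, 7.88).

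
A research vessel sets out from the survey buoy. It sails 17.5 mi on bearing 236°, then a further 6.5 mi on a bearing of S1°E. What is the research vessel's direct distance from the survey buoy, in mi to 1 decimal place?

Leg 1 (236°, 17.5 mi): east 17.5 sin 236° = -14.51, north 17.5 cos 236° = -9.79
Leg 2 (S1°E, 6.5 mi): east 6.5 sin 179° = 0.11, north 6.5 cos 179° = -6.50
Net: -14.39 east, -16.28 north. Distance = √((-14.39)² + (-16.28)²) = 21.735 mi.

21.7 mi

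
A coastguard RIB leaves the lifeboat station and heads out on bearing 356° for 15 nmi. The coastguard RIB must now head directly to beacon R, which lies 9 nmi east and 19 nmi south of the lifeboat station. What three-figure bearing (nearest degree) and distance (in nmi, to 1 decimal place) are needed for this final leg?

164°, 35.4 nmi

Leg 1 (356°, 15 nmi): east 15 sin 356° = -1.05, north 15 cos 356° = 14.96
Current position: (-1.05, 14.96). Target: (9, -19). Remaining: Δeast = 10.05, Δnorth = -33.96.
Bearing = atan2(10.05, -33.96) mod 360° = 163.52°; distance = √((10.05)² + (-33.96)²) = 35.418 nmi.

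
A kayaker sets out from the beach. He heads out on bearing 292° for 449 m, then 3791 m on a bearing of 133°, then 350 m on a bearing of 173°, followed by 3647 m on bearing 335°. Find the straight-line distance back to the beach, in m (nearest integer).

1014 m

Leg 1 (292°, 449 m): east 449 sin 292° = -416.31, north 449 cos 292° = 168.20
Leg 2 (133°, 3791 m): east 3791 sin 133° = 2772.56, north 3791 cos 133° = -2585.46
Leg 3 (173°, 350 m): east 350 sin 173° = 42.65, north 350 cos 173° = -347.39
Leg 4 (335°, 3647 m): east 3647 sin 335° = -1541.29, north 3647 cos 335° = 3305.30
Net: 857.62 east, 540.66 north. Distance = √((857.62)² + (540.66)²) = 1013.817 m.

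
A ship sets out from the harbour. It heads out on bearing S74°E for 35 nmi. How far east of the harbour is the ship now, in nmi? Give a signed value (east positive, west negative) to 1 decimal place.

Leg 1 (S74°E, 35 nmi): east 35 sin 106° = 33.64, north 35 cos 106° = -9.65
Net east component: 33.64 nmi.

33.6 nmi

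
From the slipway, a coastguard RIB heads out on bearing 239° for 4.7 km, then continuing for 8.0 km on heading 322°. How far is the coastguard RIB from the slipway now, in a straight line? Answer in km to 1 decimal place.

Leg 1 (239°, 4.7 km): east 4.7 sin 239° = -4.03, north 4.7 cos 239° = -2.42
Leg 2 (322°, 8.0 km): east 8.0 sin 322° = -4.93, north 8.0 cos 322° = 6.30
Net: -8.95 east, 3.88 north. Distance = √((-8.95)² + (3.88)²) = 9.760 km.

9.8 km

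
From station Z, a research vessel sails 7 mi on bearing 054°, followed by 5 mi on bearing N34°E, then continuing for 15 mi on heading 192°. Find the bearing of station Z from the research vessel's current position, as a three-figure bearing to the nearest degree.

320°

Leg 1 (054°, 7 mi): east 7 sin 54° = 5.66, north 7 cos 54° = 4.11
Leg 2 (N34°E, 5 mi): east 5 sin 34° = 2.80, north 5 cos 34° = 4.15
Leg 3 (192°, 15 mi): east 15 sin 192° = -3.12, north 15 cos 192° = -14.67
Net displacement: 5.34 east, -6.41 north. Direction back to start is (-5.34, 6.41): bearing = atan2(-5.34, 6.41) mod 360° = 320.21° ≈ 320°.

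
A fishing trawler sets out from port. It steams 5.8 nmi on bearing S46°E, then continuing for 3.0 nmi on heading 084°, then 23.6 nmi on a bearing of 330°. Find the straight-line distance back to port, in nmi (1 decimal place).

Leg 1 (S46°E, 5.8 nmi): east 5.8 sin 134° = 4.17, north 5.8 cos 134° = -4.03
Leg 2 (084°, 3.0 nmi): east 3.0 sin 84° = 2.98, north 3.0 cos 84° = 0.31
Leg 3 (330°, 23.6 nmi): east 23.6 sin 330° = -11.80, north 23.6 cos 330° = 20.44
Net: -4.64 east, 16.72 north. Distance = √((-4.64)² + (16.72)²) = 17.356 nmi.

17.4 nmi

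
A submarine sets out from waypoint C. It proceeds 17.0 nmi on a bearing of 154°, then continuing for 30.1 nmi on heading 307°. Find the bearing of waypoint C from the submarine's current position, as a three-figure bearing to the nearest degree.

Leg 1 (154°, 17.0 nmi): east 17.0 sin 154° = 7.45, north 17.0 cos 154° = -15.28
Leg 2 (307°, 30.1 nmi): east 30.1 sin 307° = -24.04, north 30.1 cos 307° = 18.11
Net displacement: -16.59 east, 2.84 north. Direction back to start is (16.59, -2.84): bearing = atan2(16.59, -2.84) mod 360° = 99.70° ≈ 100°.

100°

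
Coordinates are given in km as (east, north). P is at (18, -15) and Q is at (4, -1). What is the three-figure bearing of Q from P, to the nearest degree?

Δeast = 4 − 18 = -14.00; Δnorth = -1 − -15 = 14.00.
Bearing = atan2(Δeast, Δnorth) mod 360° = 315.00° ≈ 315°.

315°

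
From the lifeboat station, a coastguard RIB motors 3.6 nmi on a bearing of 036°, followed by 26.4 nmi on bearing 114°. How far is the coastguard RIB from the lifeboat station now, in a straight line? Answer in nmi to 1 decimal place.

27.4 nmi

Leg 1 (036°, 3.6 nmi): east 3.6 sin 36° = 2.12, north 3.6 cos 36° = 2.91
Leg 2 (114°, 26.4 nmi): east 26.4 sin 114° = 24.12, north 26.4 cos 114° = -10.74
Net: 26.23 east, -7.83 north. Distance = √((26.23)² + (-7.83)²) = 27.376 nmi.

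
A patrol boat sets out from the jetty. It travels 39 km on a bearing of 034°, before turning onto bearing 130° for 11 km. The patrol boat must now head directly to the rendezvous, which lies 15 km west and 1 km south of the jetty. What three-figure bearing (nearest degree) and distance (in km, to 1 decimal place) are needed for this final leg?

240°, 52.3 km

Leg 1 (034°, 39 km): east 39 sin 34° = 21.81, north 39 cos 34° = 32.33
Leg 2 (130°, 11 km): east 11 sin 130° = 8.43, north 11 cos 130° = -7.07
Current position: (30.24, 25.26). Target: (-15, -1). Remaining: Δeast = -45.24, Δnorth = -26.26.
Bearing = atan2(-45.24, -26.26) mod 360° = 239.86°; distance = √((-45.24)² + (-26.26)²) = 52.306 km.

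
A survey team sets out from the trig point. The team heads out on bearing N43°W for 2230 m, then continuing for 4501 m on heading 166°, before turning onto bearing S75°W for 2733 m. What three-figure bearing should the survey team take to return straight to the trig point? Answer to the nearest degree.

042°

Leg 1 (N43°W, 2230 m): east 2230 sin 317° = -1520.86, north 2230 cos 317° = 1630.92
Leg 2 (166°, 4501 m): east 4501 sin 166° = 1088.89, north 4501 cos 166° = -4367.30
Leg 3 (S75°W, 2733 m): east 2733 sin 255° = -2639.88, north 2733 cos 255° = -707.35
Net displacement: -3071.84 east, -3443.73 north. Direction back to start is (3071.84, 3443.73): bearing = atan2(3071.84, 3443.73) mod 360° = 41.73° ≈ 042°.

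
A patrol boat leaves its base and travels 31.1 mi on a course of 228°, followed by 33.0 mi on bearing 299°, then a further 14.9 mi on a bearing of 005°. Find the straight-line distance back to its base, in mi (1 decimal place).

Leg 1 (228°, 31.1 mi): east 31.1 sin 228° = -23.11, north 31.1 cos 228° = -20.81
Leg 2 (299°, 33.0 mi): east 33.0 sin 299° = -28.86, north 33.0 cos 299° = 16.00
Leg 3 (005°, 14.9 mi): east 14.9 sin 5° = 1.30, north 14.9 cos 5° = 14.84
Net: -50.68 east, 10.03 north. Distance = √((-50.68)² + (10.03)²) = 51.659 mi.

51.7 mi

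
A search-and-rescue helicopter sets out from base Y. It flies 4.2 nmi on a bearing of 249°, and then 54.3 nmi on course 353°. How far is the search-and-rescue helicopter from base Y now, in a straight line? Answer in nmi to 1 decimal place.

Leg 1 (249°, 4.2 nmi): east 4.2 sin 249° = -3.92, north 4.2 cos 249° = -1.51
Leg 2 (353°, 54.3 nmi): east 54.3 sin 353° = -6.62, north 54.3 cos 353° = 53.90
Net: -10.54 east, 52.39 north. Distance = √((-10.54)² + (52.39)²) = 53.440 nmi.

53.4 nmi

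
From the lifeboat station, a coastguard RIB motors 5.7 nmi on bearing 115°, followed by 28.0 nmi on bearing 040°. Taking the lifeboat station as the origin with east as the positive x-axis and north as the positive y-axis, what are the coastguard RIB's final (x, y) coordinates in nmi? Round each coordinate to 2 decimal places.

Leg 1 (115°, 5.7 nmi): east 5.7 sin 115° = 5.17, north 5.7 cos 115° = -2.41
Leg 2 (040°, 28.0 nmi): east 28.0 sin 40° = 18.00, north 28.0 cos 40° = 21.45
Summing: 23.16 nmi east, 19.04 nmi north → (23.16, 19.04).

(23.16, 19.04)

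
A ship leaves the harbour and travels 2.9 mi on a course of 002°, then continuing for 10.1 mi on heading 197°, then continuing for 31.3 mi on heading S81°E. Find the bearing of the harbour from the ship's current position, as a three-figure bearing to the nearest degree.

Leg 1 (002°, 2.9 mi): east 2.9 sin 2° = 0.10, north 2.9 cos 2° = 2.90
Leg 2 (197°, 10.1 mi): east 10.1 sin 197° = -2.95, north 10.1 cos 197° = -9.66
Leg 3 (S81°E, 31.3 mi): east 31.3 sin 99° = 30.91, north 31.3 cos 99° = -4.90
Net displacement: 28.06 east, -11.66 north. Direction back to start is (-28.06, 11.66): bearing = atan2(-28.06, 11.66) mod 360° = 292.56° ≈ 293°.

293°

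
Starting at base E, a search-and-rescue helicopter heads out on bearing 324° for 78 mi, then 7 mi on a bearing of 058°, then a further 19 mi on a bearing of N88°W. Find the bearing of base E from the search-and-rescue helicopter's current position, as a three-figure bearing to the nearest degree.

139°

Leg 1 (324°, 78 mi): east 78 sin 324° = -45.85, north 78 cos 324° = 63.10
Leg 2 (058°, 7 mi): east 7 sin 58° = 5.94, north 7 cos 58° = 3.71
Leg 3 (N88°W, 19 mi): east 19 sin 272° = -18.99, north 19 cos 272° = 0.66
Net displacement: -58.90 east, 67.48 north. Direction back to start is (58.90, -67.48): bearing = atan2(58.90, -67.48) mod 360° = 138.88° ≈ 139°.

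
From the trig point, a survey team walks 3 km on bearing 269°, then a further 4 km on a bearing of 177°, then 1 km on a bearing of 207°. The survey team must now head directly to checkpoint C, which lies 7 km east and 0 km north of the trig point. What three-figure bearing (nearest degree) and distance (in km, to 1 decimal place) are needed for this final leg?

064°, 11.4 km

Leg 1 (269°, 3 km): east 3 sin 269° = -3.00, north 3 cos 269° = -0.05
Leg 2 (177°, 4 km): east 4 sin 177° = 0.21, north 4 cos 177° = -3.99
Leg 3 (207°, 1 km): east 1 sin 207° = -0.45, north 1 cos 207° = -0.89
Current position: (-3.24, -4.94). Target: (7, 0). Remaining: Δeast = 10.24, Δnorth = 4.94.
Bearing = atan2(10.24, 4.94) mod 360° = 64.27°; distance = √((10.24)² + (4.94)²) = 11.372 km.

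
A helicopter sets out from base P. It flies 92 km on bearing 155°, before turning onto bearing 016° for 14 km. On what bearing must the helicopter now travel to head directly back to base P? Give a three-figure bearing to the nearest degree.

Leg 1 (155°, 92 km): east 92 sin 155° = 38.88, north 92 cos 155° = -83.38
Leg 2 (016°, 14 km): east 14 sin 16° = 3.86, north 14 cos 16° = 13.46
Net displacement: 42.74 east, -69.92 north. Direction back to start is (-42.74, 69.92): bearing = atan2(-42.74, 69.92) mod 360° = 328.56° ≈ 329°.

329°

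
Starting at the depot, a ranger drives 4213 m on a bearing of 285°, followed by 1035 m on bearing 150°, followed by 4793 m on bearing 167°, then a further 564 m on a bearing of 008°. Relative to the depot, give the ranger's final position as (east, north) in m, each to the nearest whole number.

Leg 1 (285°, 4213 m): east 4213 sin 285° = -4069.45, north 4213 cos 285° = 1090.40
Leg 2 (150°, 1035 m): east 1035 sin 150° = 517.50, north 1035 cos 150° = -896.34
Leg 3 (167°, 4793 m): east 4793 sin 167° = 1078.19, north 4793 cos 167° = -4670.16
Leg 4 (008°, 564 m): east 564 sin 8° = 78.49, north 564 cos 8° = 558.51
Summing: -2395.26 m east, -3917.58 m north → (-2395, -3918).

(-2395, -3918)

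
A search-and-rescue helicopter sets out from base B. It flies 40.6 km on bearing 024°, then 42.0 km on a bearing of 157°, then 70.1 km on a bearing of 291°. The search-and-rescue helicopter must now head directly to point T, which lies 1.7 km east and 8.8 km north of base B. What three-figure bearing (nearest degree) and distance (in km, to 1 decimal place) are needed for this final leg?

Leg 1 (024°, 40.6 km): east 40.6 sin 24° = 16.51, north 40.6 cos 24° = 37.09
Leg 2 (157°, 42.0 km): east 42.0 sin 157° = 16.41, north 42.0 cos 157° = -38.66
Leg 3 (291°, 70.1 km): east 70.1 sin 291° = -65.44, north 70.1 cos 291° = 25.12
Current position: (-32.52, 23.55). Target: (1.7, 8.8). Remaining: Δeast = 34.22, Δnorth = -14.75.
Bearing = atan2(34.22, -14.75) mod 360° = 113.32°; distance = √((34.22)² + (-14.75)²) = 37.263 km.

113°, 37.3 km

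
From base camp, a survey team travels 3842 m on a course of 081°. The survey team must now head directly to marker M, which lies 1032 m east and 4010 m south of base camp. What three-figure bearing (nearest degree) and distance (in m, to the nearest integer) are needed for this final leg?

Leg 1 (081°, 3842 m): east 3842 sin 81° = 3794.70, north 3842 cos 81° = 601.02
Current position: (3794.70, 601.02). Target: (1032, -4010). Remaining: Δeast = -2762.70, Δnorth = -4611.02.
Bearing = atan2(-2762.70, -4611.02) mod 360° = 210.93°; distance = √((-2762.70)² + (-4611.02)²) = 5375.316 m.

211°, 5375 m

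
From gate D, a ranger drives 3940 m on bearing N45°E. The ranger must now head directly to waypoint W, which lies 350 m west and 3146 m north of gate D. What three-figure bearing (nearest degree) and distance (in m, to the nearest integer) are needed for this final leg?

Leg 1 (N45°E, 3940 m): east 3940 sin 45° = 2786.00, north 3940 cos 45° = 2786.00
Current position: (2786.00, 2786.00). Target: (-350, 3146). Remaining: Δeast = -3136.00, Δnorth = 360.00.
Bearing = atan2(-3136.00, 360.00) mod 360° = 276.55°; distance = √((-3136.00)² + (360.00)²) = 3156.596 m.

277°, 3157 m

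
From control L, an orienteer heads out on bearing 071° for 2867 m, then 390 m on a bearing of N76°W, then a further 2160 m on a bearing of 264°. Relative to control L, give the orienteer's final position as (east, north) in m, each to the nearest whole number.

Leg 1 (071°, 2867 m): east 2867 sin 71° = 2710.80, north 2867 cos 71° = 933.40
Leg 2 (N76°W, 390 m): east 390 sin 284° = -378.42, north 390 cos 284° = 94.35
Leg 3 (264°, 2160 m): east 2160 sin 264° = -2148.17, north 2160 cos 264° = -225.78
Summing: 184.22 m east, 801.97 m north → (184, 802).

(184, 802)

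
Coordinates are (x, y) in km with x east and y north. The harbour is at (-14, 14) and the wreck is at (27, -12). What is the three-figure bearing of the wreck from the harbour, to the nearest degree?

Δeast = 27 − -14 = 41.00; Δnorth = -12 − 14 = -26.00.
Bearing = atan2(Δeast, Δnorth) mod 360° = 122.38° ≈ 122°.

122°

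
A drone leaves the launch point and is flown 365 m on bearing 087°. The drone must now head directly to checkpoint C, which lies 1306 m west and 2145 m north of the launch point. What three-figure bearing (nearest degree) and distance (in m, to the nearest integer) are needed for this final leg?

322°, 2704 m

Leg 1 (087°, 365 m): east 365 sin 87° = 364.50, north 365 cos 87° = 19.10
Current position: (364.50, 19.10). Target: (-1306, 2145). Remaining: Δeast = -1670.50, Δnorth = 2125.90.
Bearing = atan2(-1670.50, 2125.90) mod 360° = 321.84°; distance = √((-1670.50)² + (2125.90)²) = 2703.703 m.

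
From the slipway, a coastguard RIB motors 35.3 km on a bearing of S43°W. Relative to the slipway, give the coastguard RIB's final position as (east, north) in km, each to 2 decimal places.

(-24.07, -25.82)

Leg 1 (S43°W, 35.3 km): east 35.3 sin 223° = -24.07, north 35.3 cos 223° = -25.82
Summing: -24.07 km east, -25.82 km north → (-24.07, -25.82).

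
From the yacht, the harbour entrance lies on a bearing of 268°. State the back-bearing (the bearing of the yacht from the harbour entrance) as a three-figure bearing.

088°

Back-bearing = 268° − 180° = 088°.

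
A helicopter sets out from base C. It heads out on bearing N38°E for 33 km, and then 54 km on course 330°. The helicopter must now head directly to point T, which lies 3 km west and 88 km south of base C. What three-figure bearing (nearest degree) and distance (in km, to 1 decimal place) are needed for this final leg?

Leg 1 (N38°E, 33 km): east 33 sin 38° = 20.32, north 33 cos 38° = 26.00
Leg 2 (330°, 54 km): east 54 sin 330° = -27.00, north 54 cos 330° = 46.77
Current position: (-6.68, 72.77). Target: (-3, -88). Remaining: Δeast = 3.68, Δnorth = -160.77.
Bearing = atan2(3.68, -160.77) mod 360° = 178.69°; distance = √((3.68)² + (-160.77)²) = 160.812 km.

179°, 160.8 km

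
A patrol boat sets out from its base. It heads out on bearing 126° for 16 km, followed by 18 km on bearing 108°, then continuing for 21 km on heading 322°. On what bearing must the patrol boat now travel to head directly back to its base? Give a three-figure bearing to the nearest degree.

265°

Leg 1 (126°, 16 km): east 16 sin 126° = 12.94, north 16 cos 126° = -9.40
Leg 2 (108°, 18 km): east 18 sin 108° = 17.12, north 18 cos 108° = -5.56
Leg 3 (322°, 21 km): east 21 sin 322° = -12.93, north 21 cos 322° = 16.55
Net displacement: 17.13 east, 1.58 north. Direction back to start is (-17.13, -1.58): bearing = atan2(-17.13, -1.58) mod 360° = 264.73° ≈ 265°.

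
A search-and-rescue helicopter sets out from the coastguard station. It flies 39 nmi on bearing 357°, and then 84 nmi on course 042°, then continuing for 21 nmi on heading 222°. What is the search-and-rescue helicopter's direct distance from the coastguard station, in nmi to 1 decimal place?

Leg 1 (357°, 39 nmi): east 39 sin 357° = -2.04, north 39 cos 357° = 38.95
Leg 2 (042°, 84 nmi): east 84 sin 42° = 56.21, north 84 cos 42° = 62.42
Leg 3 (222°, 21 nmi): east 21 sin 222° = -14.05, north 21 cos 222° = -15.61
Net: 40.11 east, 85.76 north. Distance = √((40.11)² + (85.76)²) = 94.682 nmi.

94.7 nmi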